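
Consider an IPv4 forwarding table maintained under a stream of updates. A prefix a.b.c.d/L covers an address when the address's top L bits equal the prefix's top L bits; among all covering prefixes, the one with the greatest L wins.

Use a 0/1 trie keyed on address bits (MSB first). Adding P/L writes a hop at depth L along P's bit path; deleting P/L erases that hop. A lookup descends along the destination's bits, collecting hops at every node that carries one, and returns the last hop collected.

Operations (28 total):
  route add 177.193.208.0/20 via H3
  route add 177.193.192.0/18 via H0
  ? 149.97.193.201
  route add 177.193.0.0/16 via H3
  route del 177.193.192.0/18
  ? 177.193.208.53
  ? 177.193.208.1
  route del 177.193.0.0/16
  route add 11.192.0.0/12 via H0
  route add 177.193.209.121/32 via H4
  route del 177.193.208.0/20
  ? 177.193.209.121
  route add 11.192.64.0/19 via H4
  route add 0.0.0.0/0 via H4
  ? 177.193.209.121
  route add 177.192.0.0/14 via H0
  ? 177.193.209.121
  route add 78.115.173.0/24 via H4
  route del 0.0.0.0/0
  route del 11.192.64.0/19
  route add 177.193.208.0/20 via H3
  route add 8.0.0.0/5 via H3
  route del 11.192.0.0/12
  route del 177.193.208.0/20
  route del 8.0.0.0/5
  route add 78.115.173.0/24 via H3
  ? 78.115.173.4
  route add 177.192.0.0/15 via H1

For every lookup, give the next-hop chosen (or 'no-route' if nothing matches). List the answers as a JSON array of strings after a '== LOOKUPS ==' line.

Process each operation:
  add 177.193.208.0/20 -> H3 at depth 20
  add 177.193.192.0/18 -> H0 at depth 18
  ? 149.97.193.201  path d0:-→d1:-→d2:-  best=no-route
  add 177.193.0.0/16 -> H3 at depth 16
  del 177.193.192.0/18 (clear depth 18)
  ? 177.193.208.53  path d0:-→d1:-→d2:-→d3:-→d4:-→d5:-→d6:-→d7:-→d8:-→d9:-→d10:-→d11:-→d12:-→d13:-→d14:-→d15:-→d16:H3→d17:-→d18:-→d19:-→d20:H3  best=H3
  ? 177.193.208.1  path d0:-→d1:-→d2:-→d3:-→d4:-→d5:-→d6:-→d7:-→d8:-→d9:-→d10:-→d11:-→d12:-→d13:-→d14:-→d15:-→d16:H3→d17:-→d18:-→d19:-→d20:H3  best=H3
  del 177.193.0.0/16 (clear depth 16)
  add 11.192.0.0/12 -> H0 at depth 12
  add 177.193.209.121/32 -> H4 at depth 32
  del 177.193.208.0/20 (clear depth 20)
  ? 177.193.209.121  path d0:-→d1:-→d2:-→d3:-→d4:-→d5:-→d6:-→d7:-→d8:-→d9:-→d10:-→d11:-→d12:-→d13:-→d14:-→d15:-→d16:-→d17:-→d18:-→d19:-→d20:-→d21:-→d22:-→d23:-→d24:-→d25:-→d26:-→d27:-→d28:-→d29:-→d30:-→d31:-→d32:H4  best=H4
  add 11.192.64.0/19 -> H4 at depth 19
  add 0.0.0.0/0 -> H4 at depth 0
  ? 177.193.209.121  path d0:H4→d1:-→d2:-→d3:-→d4:-→d5:-→d6:-→d7:-→d8:-→d9:-→d10:-→d11:-→d12:-→d13:-→d14:-→d15:-→d16:-→d17:-→d18:-→d19:-→d20:-→d21:-→d22:-→d23:-→d24:-→d25:-→d26:-→d27:-→d28:-→d29:-→d30:-→d31:-→d32:H4  best=H4
  add 177.192.0.0/14 -> H0 at depth 14
  ? 177.193.209.121  path d0:H4→d1:-→d2:-→d3:-→d4:-→d5:-→d6:-→d7:-→d8:-→d9:-→d10:-→d11:-→d12:-→d13:-→d14:H0→d15:-→d16:-→d17:-→d18:-→d19:-→d20:-→d21:-→d22:-→d23:-→d24:-→d25:-→d26:-→d27:-→d28:-→d29:-→d30:-→d31:-→d32:H4  best=H4
  add 78.115.173.0/24 -> H4 at depth 24
  del 0.0.0.0/0 (clear depth 0)
  del 11.192.64.0/19 (clear depth 19)
  add 177.193.208.0/20 -> H3 at depth 20
  add 8.0.0.0/5 -> H3 at depth 5
  del 11.192.0.0/12 (clear depth 12)
  del 177.193.208.0/20 (clear depth 20)
  del 8.0.0.0/5 (clear depth 5)
  add 78.115.173.0/24 -> H3 at depth 24
  ? 78.115.173.4  path d0:-→d1:-→d2:-→d3:-→d4:-→d5:-→d6:-→d7:-→d8:-→d9:-→d10:-→d11:-→d12:-→d13:-→d14:-→d15:-→d16:-→d17:-→d18:-→d19:-→d20:-→d21:-→d22:-→d23:-→d24:H3  best=H3
  add 177.192.0.0/15 -> H1 at depth 15

== LOOKUPS ==
["no-route","H3","H3","H4","H4","H4","H3"]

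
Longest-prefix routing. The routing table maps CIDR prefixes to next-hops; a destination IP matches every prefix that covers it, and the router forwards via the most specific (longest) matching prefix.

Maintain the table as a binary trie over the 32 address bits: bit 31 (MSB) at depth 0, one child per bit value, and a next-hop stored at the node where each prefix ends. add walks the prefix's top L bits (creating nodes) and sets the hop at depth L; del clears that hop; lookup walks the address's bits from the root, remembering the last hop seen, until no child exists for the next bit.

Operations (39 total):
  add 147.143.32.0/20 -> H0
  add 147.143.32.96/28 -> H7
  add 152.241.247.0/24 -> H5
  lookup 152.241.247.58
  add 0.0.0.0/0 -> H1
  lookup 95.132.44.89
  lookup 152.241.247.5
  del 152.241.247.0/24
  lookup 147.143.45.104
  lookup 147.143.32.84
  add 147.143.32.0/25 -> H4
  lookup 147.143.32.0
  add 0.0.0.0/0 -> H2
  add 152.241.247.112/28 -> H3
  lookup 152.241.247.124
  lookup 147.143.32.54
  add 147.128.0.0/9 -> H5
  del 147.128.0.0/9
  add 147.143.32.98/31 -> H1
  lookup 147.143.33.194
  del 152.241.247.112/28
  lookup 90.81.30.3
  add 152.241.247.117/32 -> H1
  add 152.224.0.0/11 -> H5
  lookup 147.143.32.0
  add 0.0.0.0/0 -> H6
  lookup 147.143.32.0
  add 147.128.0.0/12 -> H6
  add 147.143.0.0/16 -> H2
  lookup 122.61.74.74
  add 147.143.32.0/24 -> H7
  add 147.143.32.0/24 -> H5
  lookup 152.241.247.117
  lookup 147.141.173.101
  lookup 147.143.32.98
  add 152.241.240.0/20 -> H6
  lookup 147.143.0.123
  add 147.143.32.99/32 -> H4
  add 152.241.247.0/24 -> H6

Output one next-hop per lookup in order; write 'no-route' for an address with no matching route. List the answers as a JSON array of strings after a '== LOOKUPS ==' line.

Process each operation:
  add 147.143.32.0/20 -> H0 at depth 20
  add 147.143.32.96/28 -> H7 at depth 28
  add 152.241.247.0/24 -> H5 at depth 24
  ? 152.241.247.58  path d0:-→d1:-→d2:-→d3:-→d4:-→d5:-→d6:-→d7:-→d8:-→d9:-→d10:-→d11:-→d12:-→d13:-→d14:-→d15:-→d16:-→d17:-→d18:-→d19:-→d20:-→d21:-→d22:-→d23:-→d24:H5  best=H5
  add 0.0.0.0/0 -> H1 at depth 0
  ? 95.132.44.89  path d0:H1  best=H1
  ? 152.241.247.5  path d0:H1→d1:-→d2:-→d3:-→d4:-→d5:-→d6:-→d7:-→d8:-→d9:-→d10:-→d11:-→d12:-→d13:-→d14:-→d15:-→d16:-→d17:-→d18:-→d19:-→d20:-→d21:-→d22:-→d23:-→d24:H5  best=H5
  del 152.241.247.0/24 (clear depth 24)
  ? 147.143.45.104  path d0:H1→d1:-→d2:-→d3:-→d4:-→d5:-→d6:-→d7:-→d8:-→d9:-→d10:-→d11:-→d12:-→d13:-→d14:-→d15:-→d16:-→d17:-→d18:-→d19:-→d20:H0  best=H0
  ? 147.143.32.84  path d0:H1→d1:-→d2:-→d3:-→d4:-→d5:-→d6:-→d7:-→d8:-→d9:-→d10:-→d11:-→d12:-→d13:-→d14:-→d15:-→d16:-→d17:-→d18:-→d19:-→d20:H0→d21:-→d22:-→d23:-→d24:-→d25:-→d26:-  best=H0
  add 147.143.32.0/25 -> H4 at depth 25
  ? 147.143.32.0  path d0:H1→d1:-→d2:-→d3:-→d4:-→d5:-→d6:-→d7:-→d8:-→d9:-→d10:-→d11:-→d12:-→d13:-→d14:-→d15:-→d16:-→d17:-→d18:-→d19:-→d20:H0→d21:-→d22:-→d23:-→d24:-→d25:H4  best=H4
  add 0.0.0.0/0 -> H2 at depth 0
  add 152.241.247.112/28 -> H3 at depth 28
  ? 152.241.247.124  path d0:H2→d1:-→d2:-→d3:-→d4:-→d5:-→d6:-→d7:-→d8:-→d9:-→d10:-→d11:-→d12:-→d13:-→d14:-→d15:-→d16:-→d17:-→d18:-→d19:-→d20:-→d21:-→d22:-→d23:-→d24:-→d25:-→d26:-→d27:-→d28:H3  best=H3
  ? 147.143.32.54  path d0:H2→d1:-→d2:-→d3:-→d4:-→d5:-→d6:-→d7:-→d8:-→d9:-→d10:-→d11:-→d12:-→d13:-→d14:-→d15:-→d16:-→d17:-→d18:-→d19:-→d20:H0→d21:-→d22:-→d23:-→d24:-→d25:H4  best=H4
  add 147.128.0.0/9 -> H5 at depth 9
  del 147.128.0.0/9 (clear depth 9)
  add 147.143.32.98/31 -> H1 at depth 31
  ? 147.143.33.194  path d0:H2→d1:-→d2:-→d3:-→d4:-→d5:-→d6:-→d7:-→d8:-→d9:-→d10:-→d11:-→d12:-→d13:-→d14:-→d15:-→d16:-→d17:-→d18:-→d19:-→d20:H0→d21:-→d22:-→d23:-  best=H0
  del 152.241.247.112/28 (clear depth 28)
  ? 90.81.30.3  path d0:H2  best=H2
  add 152.241.247.117/32 -> H1 at depth 32
  add 152.224.0.0/11 -> H5 at depth 11
  ? 147.143.32.0  path d0:H2→d1:-→d2:-→d3:-→d4:-→d5:-→d6:-→d7:-→d8:-→d9:-→d10:-→d11:-→d12:-→d13:-→d14:-→d15:-→d16:-→d17:-→d18:-→d19:-→d20:H0→d21:-→d22:-→d23:-→d24:-→d25:H4  best=H4
  add 0.0.0.0/0 -> H6 at depth 0
  ? 147.143.32.0  path d0:H6→d1:-→d2:-→d3:-→d4:-→d5:-→d6:-→d7:-→d8:-→d9:-→d10:-→d11:-→d12:-→d13:-→d14:-→d15:-→d16:-→d17:-→d18:-→d19:-→d20:H0→d21:-→d22:-→d23:-→d24:-→d25:H4  best=H4
  add 147.128.0.0/12 -> H6 at depth 12
  add 147.143.0.0/16 -> H2 at depth 16
  ? 122.61.74.74  path d0:H6  best=H6
  add 147.143.32.0/24 -> H7 at depth 24
  add 147.143.32.0/24 -> H5 at depth 24
  ? 152.241.247.117  path d0:H6→d1:-→d2:-→d3:-→d4:-→d5:-→d6:-→d7:-→d8:-→d9:-→d10:-→d11:H5→d12:-→d13:-→d14:-→d15:-→d16:-→d17:-→d18:-→d19:-→d20:-→d21:-→d22:-→d23:-→d24:-→d25:-→d26:-→d27:-→d28:-→d29:-→d30:-→d31:-→d32:H1  best=H1
  ? 147.141.173.101  path d0:H6→d1:-→d2:-→d3:-→d4:-→d5:-→d6:-→d7:-→d8:-→d9:-→d10:-→d11:-→d12:H6→d13:-→d14:-  best=H6
  ? 147.143.32.98  path d0:H6→d1:-→d2:-→d3:-→d4:-→d5:-→d6:-→d7:-→d8:-→d9:-→d10:-→d11:-→d12:H6→d13:-→d14:-→d15:-→d16:H2→d17:-→d18:-→d19:-→d20:H0→d21:-→d22:-→d23:-→d24:H5→d25:H4→d26:-→d27:-→d28:H7→d29:-→d30:-→d31:H1  best=H1
  add 152.241.240.0/20 -> H6 at depth 20
  ? 147.143.0.123  path d0:H6→d1:-→d2:-→d3:-→d4:-→d5:-→d6:-→d7:-→d8:-→d9:-→d10:-→d11:-→d12:H6→d13:-→d14:-→d15:-→d16:H2→d17:-→d18:-  best=H2
  add 147.143.32.99/32 -> H4 at depth 32
  add 152.241.247.0/24 -> H6 at depth 24

== LOOKUPS ==
["H5","H1","H5","H0","H0","H4","H3","H4","H0","H2","H4","H4","H6","H1","H6","H1","H2"]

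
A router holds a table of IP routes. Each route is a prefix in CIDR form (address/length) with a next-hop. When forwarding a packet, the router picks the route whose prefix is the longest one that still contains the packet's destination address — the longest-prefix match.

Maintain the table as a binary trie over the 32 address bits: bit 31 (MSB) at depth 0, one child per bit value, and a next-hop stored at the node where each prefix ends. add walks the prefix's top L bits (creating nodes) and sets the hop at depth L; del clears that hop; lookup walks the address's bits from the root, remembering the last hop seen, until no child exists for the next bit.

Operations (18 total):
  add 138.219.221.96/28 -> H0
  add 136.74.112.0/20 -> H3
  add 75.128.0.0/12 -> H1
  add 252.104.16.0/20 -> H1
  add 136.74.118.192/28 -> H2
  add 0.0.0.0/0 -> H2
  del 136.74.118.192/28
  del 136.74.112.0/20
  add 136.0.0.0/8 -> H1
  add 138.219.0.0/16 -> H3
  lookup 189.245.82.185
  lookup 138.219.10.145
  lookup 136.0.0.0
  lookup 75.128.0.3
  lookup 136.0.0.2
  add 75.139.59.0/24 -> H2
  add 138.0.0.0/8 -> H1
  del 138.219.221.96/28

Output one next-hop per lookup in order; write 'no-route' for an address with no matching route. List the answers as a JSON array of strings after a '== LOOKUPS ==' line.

Process each operation:
  + 138.219.221.96/28 (H0) depth=28
  + 136.74.112.0/20 (H3) depth=20
  + 75.128.0.0/12 (H1) depth=12
  + 252.104.16.0/20 (H1) depth=20
  + 136.74.118.192/28 (H2) depth=28
  + 0.0.0.0/0 (H2) depth=0
  - 136.74.118.192/28 clear@28
  - 136.74.112.0/20 clear@20
  + 136.0.0.0/8 (H1) depth=8
  + 138.219.0.0/16 (H3) depth=16
  ? 189.245.82.185  path d0:H2→d1:-→d2:-  best=H2
  ? 138.219.10.145  path d0:H2→d1:-→d2:-→d3:-→d4:-→d5:-→d6:-→d7:-→d8:-→d9:-→d10:-→d11:-→d12:-→d13:-→d14:-→d15:-→d16:H3  best=H3
  ? 136.0.0.0  path d0:H2→d1:-→d2:-→d3:-→d4:-→d5:-→d6:-→d7:-→d8:H1→d9:-  best=H1
  ? 75.128.0.3  path d0:H2→d1:-→d2:-→d3:-→d4:-→d5:-→d6:-→d7:-→d8:-→d9:-→d10:-→d11:-→d12:H1  best=H1
  ? 136.0.0.2  path d0:H2→d1:-→d2:-→d3:-→d4:-→d5:-→d6:-→d7:-→d8:H1→d9:-  best=H1
  + 75.139.59.0/24 (H2) depth=24
  + 138.0.0.0/8 (H1) depth=8
  - 138.219.221.96/28 clear@28

== LOOKUPS ==
["H2","H3","H1","H1","H1"]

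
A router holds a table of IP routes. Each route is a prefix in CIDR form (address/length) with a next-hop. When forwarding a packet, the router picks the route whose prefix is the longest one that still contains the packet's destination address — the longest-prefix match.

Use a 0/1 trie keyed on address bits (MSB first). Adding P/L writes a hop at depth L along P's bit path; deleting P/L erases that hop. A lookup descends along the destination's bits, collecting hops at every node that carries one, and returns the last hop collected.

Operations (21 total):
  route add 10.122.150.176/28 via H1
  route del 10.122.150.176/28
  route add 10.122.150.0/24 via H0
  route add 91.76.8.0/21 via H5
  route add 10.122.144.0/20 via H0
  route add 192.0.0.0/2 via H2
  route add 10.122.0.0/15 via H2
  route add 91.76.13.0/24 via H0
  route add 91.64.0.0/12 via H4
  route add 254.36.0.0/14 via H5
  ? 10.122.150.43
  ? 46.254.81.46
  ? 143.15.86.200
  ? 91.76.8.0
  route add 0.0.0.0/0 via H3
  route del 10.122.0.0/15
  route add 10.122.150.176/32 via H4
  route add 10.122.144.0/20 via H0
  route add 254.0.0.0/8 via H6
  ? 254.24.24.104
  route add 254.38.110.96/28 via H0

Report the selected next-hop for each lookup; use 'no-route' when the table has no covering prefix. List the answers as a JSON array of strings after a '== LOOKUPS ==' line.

Apply in order:
  add 10.122.150.176/28 -> H1 at depth 28
  - 10.122.150.176/28 clear@28
  add 10.122.150.0/24 -> H0 at depth 24
  add 91.76.8.0/21 -> H5 at depth 21
  add 10.122.144.0/20 -> H0 at depth 20
  add 192.0.0.0/2 -> H2 at depth 2
  add 10.122.0.0/15 -> H2 at depth 15
  add 91.76.13.0/24 -> H0 at depth 24
  add 91.64.0.0/12 -> H4 at depth 12
  add 254.36.0.0/14 -> H5 at depth 14
  ? 10.122.150.43  path d0:-→d1:-→d2:-→d3:-→d4:-→d5:-→d6:-→d7:-→d8:-→d9:-→d10:-→d11:-→d12:-→d13:-→d14:-→d15:H2→d16:-→d17:-→d18:-→d19:-→d20:H0→d21:-→d22:-→d23:-→d24:H0  best=H0
  ? 46.254.81.46  path d0:-→d1:-→d2:-  best=no-route
  ? 143.15.86.200  path d0:-→d1:-  best=no-route
  ? 91.76.8.0  path d0:-→d1:-→d2:-→d3:-→d4:-→d5:-→d6:-→d7:-→d8:-→d9:-→d10:-→d11:-→d12:H4→d13:-→d14:-→d15:-→d16:-→d17:-→d18:-→d19:-→d20:-→d21:H5  best=H5
  add 0.0.0.0/0 -> H3 at depth 0
  - 10.122.0.0/15 clear@15
  add 10.122.150.176/32 -> H4 at depth 32
  add 10.122.144.0/20 -> H0 at depth 20
  add 254.0.0.0/8 -> H6 at depth 8
  ? 254.24.24.104  path d0:H3→d1:-→d2:H2→d3:-→d4:-→d5:-→d6:-→d7:-→d8:H6→d9:-→d10:-  best=H6
  add 254.38.110.96/28 -> H0 at depth 28

== LOOKUPS ==
["H0","no-route","no-route","H5","H6"]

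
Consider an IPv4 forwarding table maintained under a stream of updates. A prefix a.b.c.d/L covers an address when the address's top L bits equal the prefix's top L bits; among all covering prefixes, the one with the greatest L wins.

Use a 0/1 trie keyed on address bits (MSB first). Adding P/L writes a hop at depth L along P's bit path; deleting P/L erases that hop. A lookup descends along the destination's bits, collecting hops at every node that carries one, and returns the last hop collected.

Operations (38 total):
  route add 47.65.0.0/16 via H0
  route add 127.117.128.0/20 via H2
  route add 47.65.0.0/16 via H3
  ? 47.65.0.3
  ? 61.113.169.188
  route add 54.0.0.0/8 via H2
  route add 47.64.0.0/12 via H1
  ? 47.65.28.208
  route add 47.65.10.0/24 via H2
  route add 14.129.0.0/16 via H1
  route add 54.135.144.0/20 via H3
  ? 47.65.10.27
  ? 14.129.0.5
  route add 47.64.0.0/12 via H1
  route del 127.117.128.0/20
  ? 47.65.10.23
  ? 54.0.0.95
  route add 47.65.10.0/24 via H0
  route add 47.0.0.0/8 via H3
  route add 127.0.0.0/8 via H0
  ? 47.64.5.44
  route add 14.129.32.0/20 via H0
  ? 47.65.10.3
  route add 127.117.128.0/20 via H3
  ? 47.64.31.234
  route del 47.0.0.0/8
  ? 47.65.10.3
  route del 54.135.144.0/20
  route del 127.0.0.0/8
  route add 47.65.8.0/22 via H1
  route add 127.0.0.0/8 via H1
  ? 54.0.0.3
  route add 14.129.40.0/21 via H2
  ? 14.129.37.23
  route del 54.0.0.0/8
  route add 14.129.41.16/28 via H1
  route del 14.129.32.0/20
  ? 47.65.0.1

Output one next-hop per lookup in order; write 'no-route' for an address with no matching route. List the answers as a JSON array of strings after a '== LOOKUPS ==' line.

Process each operation:
  add 47.65.0.0/16 -> H0 at depth 16
  add 127.117.128.0/20 -> H2 at depth 20
  add 47.65.0.0/16 -> H3 at depth 16
  ? 47.65.0.3  path d0:-→d1:-→d2:-→d3:-→d4:-→d5:-→d6:-→d7:-→d8:-→d9:-→d10:-→d11:-→d12:-→d13:-→d14:-→d15:-→d16:H3  best=H3
  ? 61.113.169.188  path d0:-→d1:-→d2:-→d3:-  best=no-route
  add 54.0.0.0/8 -> H2 at depth 8
  add 47.64.0.0/12 -> H1 at depth 12
  ? 47.65.28.208  path d0:-→d1:-→d2:-→d3:-→d4:-→d5:-→d6:-→d7:-→d8:-→d9:-→d10:-→d11:-→d12:H1→d13:-→d14:-→d15:-→d16:H3  best=H3
  add 47.65.10.0/24 -> H2 at depth 24
  add 14.129.0.0/16 -> H1 at depth 16
  add 54.135.144.0/20 -> H3 at depth 20
  ? 47.65.10.27  path d0:-→d1:-→d2:-→d3:-→d4:-→d5:-→d6:-→d7:-→d8:-→d9:-→d10:-→d11:-→d12:H1→d13:-→d14:-→d15:-→d16:H3→d17:-→d18:-→d19:-→d20:-→d21:-→d22:-→d23:-→d24:H2  best=H2
  ? 14.129.0.5  path d0:-→d1:-→d2:-→d3:-→d4:-→d5:-→d6:-→d7:-→d8:-→d9:-→d10:-→d11:-→d12:-→d13:-→d14:-→d15:-→d16:H1  best=H1
  add 47.64.0.0/12 -> H1 at depth 12
  del 127.117.128.0/20 (clear depth 20)
  ? 47.65.10.23  path d0:-→d1:-→d2:-→d3:-→d4:-→d5:-→d6:-→d7:-→d8:-→d9:-→d10:-→d11:-→d12:H1→d13:-→d14:-→d15:-→d16:H3→d17:-→d18:-→d19:-→d20:-→d21:-→d22:-→d23:-→d24:H2  best=H2
  ? 54.0.0.95  path d0:-→d1:-→d2:-→d3:-→d4:-→d5:-→d6:-→d7:-→d8:H2  best=H2
  add 47.65.10.0/24 -> H0 at depth 24
  add 47.0.0.0/8 -> H3 at depth 8
  add 127.0.0.0/8 -> H0 at depth 8
  ? 47.64.5.44  path d0:-→d1:-→d2:-→d3:-→d4:-→d5:-→d6:-→d7:-→d8:H3→d9:-→d10:-→d11:-→d12:H1→d13:-→d14:-→d15:-  best=H1
  add 14.129.32.0/20 -> H0 at depth 20
  ? 47.65.10.3  path d0:-→d1:-→d2:-→d3:-→d4:-→d5:-→d6:-→d7:-→d8:H3→d9:-→d10:-→d11:-→d12:H1→d13:-→d14:-→d15:-→d16:H3→d17:-→d18:-→d19:-→d20:-→d21:-→d22:-→d23:-→d24:H0  best=H0
  add 127.117.128.0/20 -> H3 at depth 20
  ? 47.64.31.234  path d0:-→d1:-→d2:-→d3:-→d4:-→d5:-→d6:-→d7:-→d8:H3→d9:-→d10:-→d11:-→d12:H1→d13:-→d14:-→d15:-  best=H1
  del 47.0.0.0/8 (clear depth 8)
  ? 47.65.10.3  path d0:-→d1:-→d2:-→d3:-→d4:-→d5:-→d6:-→d7:-→d8:-→d9:-→d10:-→d11:-→d12:H1→d13:-→d14:-→d15:-→d16:H3→d17:-→d18:-→d19:-→d20:-→d21:-→d22:-→d23:-→d24:H0  best=H0
  del 54.135.144.0/20 (clear depth 20)
  del 127.0.0.0/8 (clear depth 8)
  add 47.65.8.0/22 -> H1 at depth 22
  add 127.0.0.0/8 -> H1 at depth 8
  ? 54.0.0.3  path d0:-→d1:-→d2:-→d3:-→d4:-→d5:-→d6:-→d7:-→d8:H2  best=H2
  add 14.129.40.0/21 -> H2 at depth 21
  ? 14.129.37.23  path d0:-→d1:-→d2:-→d3:-→d4:-→d5:-→d6:-→d7:-→d8:-→d9:-→d10:-→d11:-→d12:-→d13:-→d14:-→d15:-→d16:H1→d17:-→d18:-→d19:-→d20:H0  best=H0
  del 54.0.0.0/8 (clear depth 8)
  add 14.129.41.16/28 -> H1 at depth 28
  del 14.129.32.0/20 (clear depth 20)
  ? 47.65.0.1  path d0:-→d1:-→d2:-→d3:-→d4:-→d5:-→d6:-→d7:-→d8:-→d9:-→d10:-→d11:-→d12:H1→d13:-→d14:-→d15:-→d16:H3→d17:-→d18:-→d19:-→d20:-  best=H3

== LOOKUPS ==
["H3","no-route","H3","H2","H1","H2","H2","H1","H0","H1","H0","H2","H0","H3"]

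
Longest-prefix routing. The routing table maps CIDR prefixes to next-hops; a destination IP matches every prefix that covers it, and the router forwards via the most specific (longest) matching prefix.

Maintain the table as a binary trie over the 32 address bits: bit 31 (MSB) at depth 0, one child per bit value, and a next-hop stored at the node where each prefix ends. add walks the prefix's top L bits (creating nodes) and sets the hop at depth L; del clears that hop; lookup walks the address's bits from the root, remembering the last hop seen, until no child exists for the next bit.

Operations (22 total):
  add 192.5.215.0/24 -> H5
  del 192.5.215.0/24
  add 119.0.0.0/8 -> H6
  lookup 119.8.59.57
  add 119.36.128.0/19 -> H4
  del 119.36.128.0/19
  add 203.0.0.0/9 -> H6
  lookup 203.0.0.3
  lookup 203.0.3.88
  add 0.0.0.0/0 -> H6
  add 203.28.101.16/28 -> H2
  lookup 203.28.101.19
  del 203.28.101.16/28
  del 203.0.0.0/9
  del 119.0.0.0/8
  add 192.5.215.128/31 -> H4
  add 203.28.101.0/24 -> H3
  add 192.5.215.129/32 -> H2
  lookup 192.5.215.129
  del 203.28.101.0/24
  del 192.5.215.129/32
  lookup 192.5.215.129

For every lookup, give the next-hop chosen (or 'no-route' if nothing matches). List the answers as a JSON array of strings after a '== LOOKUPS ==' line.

Trace:
  + 192.5.215.0/24 (H5) depth=24
  - 192.5.215.0/24 clear@24
  + 119.0.0.0/8 (H6) depth=8
  ? 119.8.59.57  path d0:-→d1:-→d2:-→d3:-→d4:-→d5:-→d6:-→d7:-→d8:H6  best=H6
  + 119.36.128.0/19 (H4) depth=19
  - 119.36.128.0/19 clear@19
  + 203.0.0.0/9 (H6) depth=9
  ? 203.0.0.3  path d0:-→d1:-→d2:-→d3:-→d4:-→d5:-→d6:-→d7:-→d8:-→d9:H6  best=H6
  ? 203.0.3.88  path d0:-→d1:-→d2:-→d3:-→d4:-→d5:-→d6:-→d7:-→d8:-→d9:H6  best=H6
  + 0.0.0.0/0 (H6) depth=0
  + 203.28.101.16/28 (H2) depth=28
  ? 203.28.101.19  path d0:H6→d1:-→d2:-→d3:-→d4:-→d5:-→d6:-→d7:-→d8:-→d9:H6→d10:-→d11:-→d12:-→d13:-→d14:-→d15:-→d16:-→d17:-→d18:-→d19:-→d20:-→d21:-→d22:-→d23:-→d24:-→d25:-→d26:-→d27:-→d28:H2  best=H2
  - 203.28.101.16/28 clear@28
  - 203.0.0.0/9 clear@9
  - 119.0.0.0/8 clear@8
  + 192.5.215.128/31 (H4) depth=31
  + 203.28.101.0/24 (H3) depth=24
  + 192.5.215.129/32 (H2) depth=32
  ? 192.5.215.129  path d0:H6→d1:-→d2:-→d3:-→d4:-→d5:-→d6:-→d7:-→d8:-→d9:-→d10:-→d11:-→d12:-→d13:-→d14:-→d15:-→d16:-→d17:-→d18:-→d19:-→d20:-→d21:-→d22:-→d23:-→d24:-→d25:-→d26:-→d27:-→d28:-→d29:-→d30:-→d31:H4→d32:H2  best=H2
  - 203.28.101.0/24 clear@24
  - 192.5.215.129/32 clear@32
  ? 192.5.215.129  path d0:H6→d1:-→d2:-→d3:-→d4:-→d5:-→d6:-→d7:-→d8:-→d9:-→d10:-→d11:-→d12:-→d13:-→d14:-→d15:-→d16:-→d17:-→d18:-→d19:-→d20:-→d21:-→d22:-→d23:-→d24:-→d25:-→d26:-→d27:-→d28:-→d29:-→d30:-→d31:H4→d32:-  best=H4

== LOOKUPS ==
["H6","H6","H6","H2","H2","H4"]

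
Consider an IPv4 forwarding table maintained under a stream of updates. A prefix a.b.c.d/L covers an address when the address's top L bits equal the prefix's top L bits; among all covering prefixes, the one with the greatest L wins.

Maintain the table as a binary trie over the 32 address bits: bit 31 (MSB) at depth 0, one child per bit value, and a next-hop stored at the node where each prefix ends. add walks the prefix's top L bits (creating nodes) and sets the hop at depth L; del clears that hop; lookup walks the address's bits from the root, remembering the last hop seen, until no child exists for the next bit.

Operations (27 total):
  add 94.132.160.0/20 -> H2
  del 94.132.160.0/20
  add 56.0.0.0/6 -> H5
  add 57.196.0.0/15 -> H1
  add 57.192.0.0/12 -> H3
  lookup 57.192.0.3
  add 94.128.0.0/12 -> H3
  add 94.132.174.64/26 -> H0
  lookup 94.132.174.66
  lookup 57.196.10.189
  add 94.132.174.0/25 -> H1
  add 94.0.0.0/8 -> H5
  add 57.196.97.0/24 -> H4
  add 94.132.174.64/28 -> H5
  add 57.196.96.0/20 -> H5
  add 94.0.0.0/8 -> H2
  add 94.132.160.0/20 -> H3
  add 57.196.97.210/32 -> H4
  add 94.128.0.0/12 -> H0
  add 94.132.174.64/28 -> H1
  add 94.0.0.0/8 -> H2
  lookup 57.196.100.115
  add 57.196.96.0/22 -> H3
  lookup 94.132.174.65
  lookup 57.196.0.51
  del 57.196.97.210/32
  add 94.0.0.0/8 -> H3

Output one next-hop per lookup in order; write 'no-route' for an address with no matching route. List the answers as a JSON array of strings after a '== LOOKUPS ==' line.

Apply in order:
  add 94.132.160.0/20 -> H2 at depth 20
  - 94.132.160.0/20 clear@20
  add 56.0.0.0/6 -> H5 at depth 6
  add 57.196.0.0/15 -> H1 at depth 15
  add 57.192.0.0/12 -> H3 at depth 12
  ? 57.192.0.3  path d0:-→d1:-→d2:-→d3:-→d4:-→d5:-→d6:H5→d7:-→d8:-→d9:-→d10:-→d11:-→d12:H3→d13:-  best=H3
  add 94.128.0.0/12 -> H3 at depth 12
  add 94.132.174.64/26 -> H0 at depth 26
  ? 94.132.174.66  path d0:-→d1:-→d2:-→d3:-→d4:-→d5:-→d6:-→d7:-→d8:-→d9:-→d10:-→d11:-→d12:H3→d13:-→d14:-→d15:-→d16:-→d17:-→d18:-→d19:-→d20:-→d21:-→d22:-→d23:-→d24:-→d25:-→d26:H0  best=H0
  ? 57.196.10.189  path d0:-→d1:-→d2:-→d3:-→d4:-→d5:-→d6:H5→d7:-→d8:-→d9:-→d10:-→d11:-→d12:H3→d13:-→d14:-→d15:H1  best=H1
  add 94.132.174.0/25 -> H1 at depth 25
  add 94.0.0.0/8 -> H5 at depth 8
  add 57.196.97.0/24 -> H4 at depth 24
  add 94.132.174.64/28 -> H5 at depth 28
  add 57.196.96.0/20 -> H5 at depth 20
  add 94.0.0.0/8 -> H2 at depth 8
  add 94.132.160.0/20 -> H3 at depth 20
  add 57.196.97.210/32 -> H4 at depth 32
  add 94.128.0.0/12 -> H0 at depth 12
  add 94.132.174.64/28 -> H1 at depth 28
  add 94.0.0.0/8 -> H2 at depth 8
  ? 57.196.100.115  path d0:-→d1:-→d2:-→d3:-→d4:-→d5:-→d6:H5→d7:-→d8:-→d9:-→d10:-→d11:-→d12:H3→d13:-→d14:-→d15:H1→d16:-→d17:-→d18:-→d19:-→d20:H5→d21:-  best=H5
  add 57.196.96.0/22 -> H3 at depth 22
  ? 94.132.174.65  path d0:-→d1:-→d2:-→d3:-→d4:-→d5:-→d6:-→d7:-→d8:H2→d9:-→d10:-→d11:-→d12:H0→d13:-→d14:-→d15:-→d16:-→d17:-→d18:-→d19:-→d20:H3→d21:-→d22:-→d23:-→d24:-→d25:H1→d26:H0→d27:-→d28:H1  best=H1
  ? 57.196.0.51  path d0:-→d1:-→d2:-→d3:-→d4:-→d5:-→d6:H5→d7:-→d8:-→d9:-→d10:-→d11:-→d12:H3→d13:-→d14:-→d15:H1→d16:-→d17:-  best=H1
  - 57.196.97.210/32 clear@32
  add 94.0.0.0/8 -> H3 at depth 8

== LOOKUPS ==
["H3","H0","H1","H5","H1","H1"]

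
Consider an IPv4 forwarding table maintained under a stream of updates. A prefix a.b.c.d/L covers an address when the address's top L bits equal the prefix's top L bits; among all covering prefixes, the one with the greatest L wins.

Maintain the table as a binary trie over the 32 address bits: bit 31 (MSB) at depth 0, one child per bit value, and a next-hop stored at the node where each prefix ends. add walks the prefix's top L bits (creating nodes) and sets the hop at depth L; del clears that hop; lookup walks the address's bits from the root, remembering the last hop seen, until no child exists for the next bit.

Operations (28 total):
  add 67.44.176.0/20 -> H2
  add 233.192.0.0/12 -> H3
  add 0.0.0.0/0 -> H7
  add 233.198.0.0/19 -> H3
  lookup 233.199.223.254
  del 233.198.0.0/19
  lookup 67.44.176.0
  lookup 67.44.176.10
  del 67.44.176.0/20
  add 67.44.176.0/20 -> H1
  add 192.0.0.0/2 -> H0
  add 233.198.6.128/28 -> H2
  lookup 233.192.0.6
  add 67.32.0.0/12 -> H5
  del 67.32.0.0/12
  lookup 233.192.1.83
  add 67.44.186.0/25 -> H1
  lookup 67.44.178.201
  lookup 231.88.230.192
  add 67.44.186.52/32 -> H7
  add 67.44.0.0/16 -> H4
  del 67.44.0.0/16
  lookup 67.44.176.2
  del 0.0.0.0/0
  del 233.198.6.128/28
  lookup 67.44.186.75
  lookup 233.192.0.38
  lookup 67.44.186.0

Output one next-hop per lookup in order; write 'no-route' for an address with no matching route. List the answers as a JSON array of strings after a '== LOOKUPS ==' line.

Apply in order:
  + 67.44.176.0/20 (H2) depth=20
  + 233.192.0.0/12 (H3) depth=12
  + 0.0.0.0/0 (H7) depth=0
  + 233.198.0.0/19 (H3) depth=19
  ? 233.199.223.254  path d0:H7→d1:-→d2:-→d3:-→d4:-→d5:-→d6:-→d7:-→d8:-→d9:-→d10:-→d11:-→d12:H3→d13:-→d14:-→d15:-  best=H3
  del 233.198.0.0/19 (clear depth 19)
  ? 67.44.176.0  path d0:H7→d1:-→d2:-→d3:-→d4:-→d5:-→d6:-→d7:-→d8:-→d9:-→d10:-→d11:-→d12:-→d13:-→d14:-→d15:-→d16:-→d17:-→d18:-→d19:-→d20:H2  best=H2
  ? 67.44.176.10  path d0:H7→d1:-→d2:-→d3:-→d4:-→d5:-→d6:-→d7:-→d8:-→d9:-→d10:-→d11:-→d12:-→d13:-→d14:-→d15:-→d16:-→d17:-→d18:-→d19:-→d20:H2  best=H2
  del 67.44.176.0/20 (clear depth 20)
  + 67.44.176.0/20 (H1) depth=20
  + 192.0.0.0/2 (H0) depth=2
  + 233.198.6.128/28 (H2) depth=28
  ? 233.192.0.6  path d0:H7→d1:-→d2:H0→d3:-→d4:-→d5:-→d6:-→d7:-→d8:-→d9:-→d10:-→d11:-→d12:H3→d13:-  best=H3
  + 67.32.0.0/12 (H5) depth=12
  del 67.32.0.0/12 (clear depth 12)
  ? 233.192.1.83  path d0:H7→d1:-→d2:H0→d3:-→d4:-→d5:-→d6:-→d7:-→d8:-→d9:-→d10:-→d11:-→d12:H3→d13:-  best=H3
  + 67.44.186.0/25 (H1) depth=25
  ? 67.44.178.201  path d0:H7→d1:-→d2:-→d3:-→d4:-→d5:-→d6:-→d7:-→d8:-→d9:-→d10:-→d11:-→d12:-→d13:-→d14:-→d15:-→d16:-→d17:-→d18:-→d19:-→d20:H1  best=H1
  ? 231.88.230.192  path d0:H7→d1:-→d2:H0→d3:-→d4:-  best=H0
  + 67.44.186.52/32 (H7) depth=32
  + 67.44.0.0/16 (H4) depth=16
  del 67.44.0.0/16 (clear depth 16)
  ? 67.44.176.2  path d0:H7→d1:-→d2:-→d3:-→d4:-→d5:-→d6:-→d7:-→d8:-→d9:-→d10:-→d11:-→d12:-→d13:-→d14:-→d15:-→d16:-→d17:-→d18:-→d19:-→d20:H1  best=H1
  del 0.0.0.0/0 (clear depth 0)
  del 233.198.6.128/28 (clear depth 28)
  ? 67.44.186.75  path d0:-→d1:-→d2:-→d3:-→d4:-→d5:-→d6:-→d7:-→d8:-→d9:-→d10:-→d11:-→d12:-→d13:-→d14:-→d15:-→d16:-→d17:-→d18:-→d19:-→d20:H1→d21:-→d22:-→d23:-→d24:-→d25:H1  best=H1
  ? 233.192.0.38  path d0:-→d1:-→d2:H0→d3:-→d4:-→d5:-→d6:-→d7:-→d8:-→d9:-→d10:-→d11:-→d12:H3→d13:-  best=H3
  ? 67.44.186.0  path d0:-→d1:-→d2:-→d3:-→d4:-→d5:-→d6:-→d7:-→d8:-→d9:-→d10:-→d11:-→d12:-→d13:-→d14:-→d15:-→d16:-→d17:-→d18:-→d19:-→d20:H1→d21:-→d22:-→d23:-→d24:-→d25:H1→d26:-  best=H1

== LOOKUPS ==
["H3","H2","H2","H3","H3","H1","H0","H1","H1","H3","H1"]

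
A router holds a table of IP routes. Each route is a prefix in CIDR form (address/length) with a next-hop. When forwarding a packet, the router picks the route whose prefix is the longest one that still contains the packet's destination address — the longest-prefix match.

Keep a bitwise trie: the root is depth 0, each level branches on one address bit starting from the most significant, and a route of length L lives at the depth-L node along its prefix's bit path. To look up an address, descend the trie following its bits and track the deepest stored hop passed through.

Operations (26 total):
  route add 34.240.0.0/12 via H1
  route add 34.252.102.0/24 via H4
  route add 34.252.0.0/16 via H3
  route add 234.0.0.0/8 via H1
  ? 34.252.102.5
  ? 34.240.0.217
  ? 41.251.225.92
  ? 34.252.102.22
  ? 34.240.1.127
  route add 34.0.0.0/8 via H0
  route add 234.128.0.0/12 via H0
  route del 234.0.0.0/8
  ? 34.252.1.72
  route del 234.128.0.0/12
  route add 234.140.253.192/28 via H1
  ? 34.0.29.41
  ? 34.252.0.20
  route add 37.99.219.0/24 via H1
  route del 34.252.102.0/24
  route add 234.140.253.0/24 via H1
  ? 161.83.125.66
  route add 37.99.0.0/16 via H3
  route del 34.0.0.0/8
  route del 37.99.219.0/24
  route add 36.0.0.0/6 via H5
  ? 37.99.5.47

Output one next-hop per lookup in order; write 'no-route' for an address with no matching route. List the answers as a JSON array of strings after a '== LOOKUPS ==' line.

Process each operation:
  add 34.240.0.0/12 -> H1 at depth 12
  add 34.252.102.0/24 -> H4 at depth 24
  add 34.252.0.0/16 -> H3 at depth 16
  add 234.0.0.0/8 -> H1 at depth 8
  Q 34.252.102.5: descend 001000101111110001100110 ; hops seen [H1,H3,H4] ; pick H4
  Q 34.240.0.217: descend 001000101111 ; hops seen [H1] ; pick H1
  Q 41.251.225.92: descend 0010 ; hops seen [∅] ; pick no-route
  Q 34.252.102.22: descend 001000101111110001100110 ; hops seen [H1,H3,H4] ; pick H4
  Q 34.240.1.127: descend 001000101111 ; hops seen [H1] ; pick H1
  add 34.0.0.0/8 -> H0 at depth 8
  add 234.128.0.0/12 -> H0 at depth 12
  del 234.0.0.0/8 (clear depth 8)
  Q 34.252.1.72: descend 00100010111111000 ; hops seen [H0,H1,H3] ; pick H3
  del 234.128.0.0/12 (clear depth 12)
  add 234.140.253.192/28 -> H1 at depth 28
  Q 34.0.29.41: descend 00100010 ; hops seen [H0] ; pick H0
  Q 34.252.0.20: descend 00100010111111000 ; hops seen [H0,H1,H3] ; pick H3
  add 37.99.219.0/24 -> H1 at depth 24
  del 34.252.102.0/24 (clear depth 24)
  add 234.140.253.0/24 -> H1 at depth 24
  Q 161.83.125.66: descend 1 ; hops seen [∅] ; pick no-route
  add 37.99.0.0/16 -> H3 at depth 16
  del 34.0.0.0/8 (clear depth 8)
  del 37.99.219.0/24 (clear depth 24)
  add 36.0.0.0/6 -> H5 at depth 6
  Q 37.99.5.47: descend 0010010101100011 ; hops seen [H5,H3] ; pick H3

== LOOKUPS ==
["H4","H1","no-route","H4","H1","H3","H0","H3","no-route","H3"]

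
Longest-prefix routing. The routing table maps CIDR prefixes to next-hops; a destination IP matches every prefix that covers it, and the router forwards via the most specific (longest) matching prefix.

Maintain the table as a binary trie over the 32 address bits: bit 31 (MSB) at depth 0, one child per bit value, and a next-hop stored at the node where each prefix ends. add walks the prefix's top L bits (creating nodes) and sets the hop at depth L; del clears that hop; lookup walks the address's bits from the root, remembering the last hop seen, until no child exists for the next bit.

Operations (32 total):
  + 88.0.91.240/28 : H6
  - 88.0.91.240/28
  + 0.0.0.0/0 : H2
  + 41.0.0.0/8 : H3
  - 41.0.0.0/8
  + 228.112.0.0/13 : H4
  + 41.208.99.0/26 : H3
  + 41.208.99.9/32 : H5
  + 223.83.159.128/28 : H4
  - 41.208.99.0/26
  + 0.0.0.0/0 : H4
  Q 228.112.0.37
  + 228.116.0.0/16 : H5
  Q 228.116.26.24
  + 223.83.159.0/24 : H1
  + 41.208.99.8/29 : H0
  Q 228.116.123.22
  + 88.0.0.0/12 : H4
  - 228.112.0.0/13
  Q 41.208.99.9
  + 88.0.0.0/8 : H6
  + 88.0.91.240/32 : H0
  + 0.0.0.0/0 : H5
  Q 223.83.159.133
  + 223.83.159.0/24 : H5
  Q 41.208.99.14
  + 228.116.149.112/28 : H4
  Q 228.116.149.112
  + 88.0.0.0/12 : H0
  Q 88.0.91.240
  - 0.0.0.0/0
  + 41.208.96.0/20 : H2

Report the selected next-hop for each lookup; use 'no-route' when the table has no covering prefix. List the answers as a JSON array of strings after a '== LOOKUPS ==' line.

Trace:
  + 88.0.91.240/28 (H6) depth=28
  - 88.0.91.240/28 clear@28
  + 0.0.0.0/0 (H2) depth=0
  + 41.0.0.0/8 (H3) depth=8
  - 41.0.0.0/8 clear@8
  + 228.112.0.0/13 (H4) depth=13
  + 41.208.99.0/26 (H3) depth=26
  + 41.208.99.9/32 (H5) depth=32
  + 223.83.159.128/28 (H4) depth=28
  - 41.208.99.0/26 clear@26
  + 0.0.0.0/0 (H4) depth=0
  ? 228.112.0.37  path d0:H4→d1:-→d2:-→d3:-→d4:-→d5:-→d6:-→d7:-→d8:-→d9:-→d10:-→d11:-→d12:-→d13:H4  best=H4
  + 228.116.0.0/16 (H5) depth=16
  ? 228.116.26.24  path d0:H4→d1:-→d2:-→d3:-→d4:-→d5:-→d6:-→d7:-→d8:-→d9:-→d10:-→d11:-→d12:-→d13:H4→d14:-→d15:-→d16:H5  best=H5
  + 223.83.159.0/24 (H1) depth=24
  + 41.208.99.8/29 (H0) depth=29
  ? 228.116.123.22  path d0:H4→d1:-→d2:-→d3:-→d4:-→d5:-→d6:-→d7:-→d8:-→d9:-→d10:-→d11:-→d12:-→d13:H4→d14:-→d15:-→d16:H5  best=H5
  + 88.0.0.0/12 (H4) depth=12
  - 228.112.0.0/13 clear@13
  ? 41.208.99.9  path d0:H4→d1:-→d2:-→d3:-→d4:-→d5:-→d6:-→d7:-→d8:-→d9:-→d10:-→d11:-→d12:-→d13:-→d14:-→d15:-→d16:-→d17:-→d18:-→d19:-→d20:-→d21:-→d22:-→d23:-→d24:-→d25:-→d26:-→d27:-→d28:-→d29:H0→d30:-→d31:-→d32:H5  best=H5
  + 88.0.0.0/8 (H6) depth=8
  + 88.0.91.240/32 (H0) depth=32
  + 0.0.0.0/0 (H5) depth=0
  ? 223.83.159.133  path d0:H5→d1:-→d2:-→d3:-→d4:-→d5:-→d6:-→d7:-→d8:-→d9:-→d10:-→d11:-→d12:-→d13:-→d14:-→d15:-→d16:-→d17:-→d18:-→d19:-→d20:-→d21:-→d22:-→d23:-→d24:H1→d25:-→d26:-→d27:-→d28:H4  best=H4
  + 223.83.159.0/24 (H5) depth=24
  ? 41.208.99.14  path d0:H5→d1:-→d2:-→d3:-→d4:-→d5:-→d6:-→d7:-→d8:-→d9:-→d10:-→d11:-→d12:-→d13:-→d14:-→d15:-→d16:-→d17:-→d18:-→d19:-→d20:-→d21:-→d22:-→d23:-→d24:-→d25:-→d26:-→d27:-→d28:-→d29:H0  best=H0
  + 228.116.149.112/28 (H4) depth=28
  ? 228.116.149.112  path d0:H5→d1:-→d2:-→d3:-→d4:-→d5:-→d6:-→d7:-→d8:-→d9:-→d10:-→d11:-→d12:-→d13:-→d14:-→d15:-→d16:H5→d17:-→d18:-→d19:-→d20:-→d21:-→d22:-→d23:-→d24:-→d25:-→d26:-→d27:-→d28:H4  best=H4
  + 88.0.0.0/12 (H0) depth=12
  ? 88.0.91.240  path d0:H5→d1:-→d2:-→d3:-→d4:-→d5:-→d6:-→d7:-→d8:H6→d9:-→d10:-→d11:-→d12:H0→d13:-→d14:-→d15:-→d16:-→d17:-→d18:-→d19:-→d20:-→d21:-→d22:-→d23:-→d24:-→d25:-→d26:-→d27:-→d28:-→d29:-→d30:-→d31:-→d32:H0  best=H0
  - 0.0.0.0/0 clear@0
  + 41.208.96.0/20 (H2) depth=20

== LOOKUPS ==
["H4","H5","H5","H5","H4","H0","H4","H0"]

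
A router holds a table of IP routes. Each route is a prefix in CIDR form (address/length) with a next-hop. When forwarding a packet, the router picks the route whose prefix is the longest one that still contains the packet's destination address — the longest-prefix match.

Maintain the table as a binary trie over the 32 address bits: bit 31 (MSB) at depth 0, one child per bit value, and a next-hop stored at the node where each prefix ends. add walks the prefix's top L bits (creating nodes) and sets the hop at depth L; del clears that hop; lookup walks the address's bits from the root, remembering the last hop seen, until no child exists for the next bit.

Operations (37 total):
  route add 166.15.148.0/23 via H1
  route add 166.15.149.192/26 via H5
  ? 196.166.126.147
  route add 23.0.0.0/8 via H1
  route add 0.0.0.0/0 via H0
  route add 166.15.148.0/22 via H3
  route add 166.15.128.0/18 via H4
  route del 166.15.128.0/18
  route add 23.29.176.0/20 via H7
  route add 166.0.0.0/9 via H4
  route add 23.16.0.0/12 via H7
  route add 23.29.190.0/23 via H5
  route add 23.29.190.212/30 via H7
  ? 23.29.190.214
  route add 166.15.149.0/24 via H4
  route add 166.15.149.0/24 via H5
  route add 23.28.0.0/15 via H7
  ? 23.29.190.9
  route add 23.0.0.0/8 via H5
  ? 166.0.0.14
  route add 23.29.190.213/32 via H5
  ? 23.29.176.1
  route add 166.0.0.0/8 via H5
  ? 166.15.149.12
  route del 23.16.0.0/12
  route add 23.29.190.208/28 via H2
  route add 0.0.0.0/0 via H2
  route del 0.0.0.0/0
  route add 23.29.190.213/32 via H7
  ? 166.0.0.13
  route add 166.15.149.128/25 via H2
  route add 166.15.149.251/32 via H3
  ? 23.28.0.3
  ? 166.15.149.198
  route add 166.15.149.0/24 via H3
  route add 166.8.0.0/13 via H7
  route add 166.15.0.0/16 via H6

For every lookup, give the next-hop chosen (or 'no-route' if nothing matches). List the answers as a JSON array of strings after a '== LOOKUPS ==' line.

Trace:
  add 166.15.148.0/23 -> H1 at depth 23
  add 166.15.149.192/26 -> H5 at depth 26
  ? 196.166.126.147  path d0:-→d1:-  best=no-route
  add 23.0.0.0/8 -> H1 at depth 8
  add 0.0.0.0/0 -> H0 at depth 0
  add 166.15.148.0/22 -> H3 at depth 22
  add 166.15.128.0/18 -> H4 at depth 18
  - 166.15.128.0/18 clear@18
  add 23.29.176.0/20 -> H7 at depth 20
  add 166.0.0.0/9 -> H4 at depth 9
  add 23.16.0.0/12 -> H7 at depth 12
  add 23.29.190.0/23 -> H5 at depth 23
  add 23.29.190.212/30 -> H7 at depth 30
  ? 23.29.190.214  path d0:H0→d1:-→d2:-→d3:-→d4:-→d5:-→d6:-→d7:-→d8:H1→d9:-→d10:-→d11:-→d12:H7→d13:-→d14:-→d15:-→d16:-→d17:-→d18:-→d19:-→d20:H7→d21:-→d22:-→d23:H5→d24:-→d25:-→d26:-→d27:-→d28:-→d29:-→d30:H7  best=H7
  add 166.15.149.0/24 -> H4 at depth 24
  add 166.15.149.0/24 -> H5 at depth 24
  add 23.28.0.0/15 -> H7 at depth 15
  ? 23.29.190.9  path d0:H0→d1:-→d2:-→d3:-→d4:-→d5:-→d6:-→d7:-→d8:H1→d9:-→d10:-→d11:-→d12:H7→d13:-→d14:-→d15:H7→d16:-→d17:-→d18:-→d19:-→d20:H7→d21:-→d22:-→d23:H5→d24:-  best=H5
  add 23.0.0.0/8 -> H5 at depth 8
  ? 166.0.0.14  path d0:H0→d1:-→d2:-→d3:-→d4:-→d5:-→d6:-→d7:-→d8:-→d9:H4→d10:-→d11:-→d12:-  best=H4
  add 23.29.190.213/32 -> H5 at depth 32
  ? 23.29.176.1  path d0:H0→d1:-→d2:-→d3:-→d4:-→d5:-→d6:-→d7:-→d8:H5→d9:-→d10:-→d11:-→d12:H7→d13:-→d14:-→d15:H7→d16:-→d17:-→d18:-→d19:-→d20:H7  best=H7
  add 166.0.0.0/8 -> H5 at depth 8
  ? 166.15.149.12  path d0:H0→d1:-→d2:-→d3:-→d4:-→d5:-→d6:-→d7:-→d8:H5→d9:H4→d10:-→d11:-→d12:-→d13:-→d14:-→d15:-→d16:-→d17:-→d18:-→d19:-→d20:-→d21:-→d22:H3→d23:H1→d24:H5  best=H5
  - 23.16.0.0/12 clear@12
  add 23.29.190.208/28 -> H2 at depth 28
  add 0.0.0.0/0 -> H2 at depth 0
  - 0.0.0.0/0 clear@0
  add 23.29.190.213/32 -> H7 at depth 32
  ? 166.0.0.13  path d0:-→d1:-→d2:-→d3:-→d4:-→d5:-→d6:-→d7:-→d8:H5→d9:H4→d10:-→d11:-→d12:-  best=H4
  add 166.15.149.128/25 -> H2 at depth 25
  add 166.15.149.251/32 -> H3 at depth 32
  ? 23.28.0.3  path d0:-→d1:-→d2:-→d3:-→d4:-→d5:-→d6:-→d7:-→d8:H5→d9:-→d10:-→d11:-→d12:-→d13:-→d14:-→d15:H7  best=H7
  ? 166.15.149.198  path d0:-→d1:-→d2:-→d3:-→d4:-→d5:-→d6:-→d7:-→d8:H5→d9:H4→d10:-→d11:-→d12:-→d13:-→d14:-→d15:-→d16:-→d17:-→d18:-→d19:-→d20:-→d21:-→d22:H3→d23:H1→d24:H5→d25:H2→d26:H5  best=H5
  add 166.15.149.0/24 -> H3 at depth 24
  add 166.8.0.0/13 -> H7 at depth 13
  add 166.15.0.0/16 -> H6 at depth 16

== LOOKUPS ==
["no-route","H7","H5","H4","H7","H5","H4","H7","H5"]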